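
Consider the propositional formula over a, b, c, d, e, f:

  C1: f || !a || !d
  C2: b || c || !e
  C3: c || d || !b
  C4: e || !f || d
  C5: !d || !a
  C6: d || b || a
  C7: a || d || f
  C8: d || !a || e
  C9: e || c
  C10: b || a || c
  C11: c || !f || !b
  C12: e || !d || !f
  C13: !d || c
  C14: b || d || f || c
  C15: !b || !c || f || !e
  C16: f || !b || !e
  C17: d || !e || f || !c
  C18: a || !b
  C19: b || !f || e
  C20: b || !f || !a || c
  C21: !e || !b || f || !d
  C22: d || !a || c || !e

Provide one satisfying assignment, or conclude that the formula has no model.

Branch on d: set d = true.
From the singleton clause (!a), a = false.
From the singleton clause (c), c = true.
From the singleton clause (!b), b = false.
Branch on e: set e = true.
Every clause is now satisfied; f is unconstrained.

a: false, b: false, c: true, d: true, e: true, f: false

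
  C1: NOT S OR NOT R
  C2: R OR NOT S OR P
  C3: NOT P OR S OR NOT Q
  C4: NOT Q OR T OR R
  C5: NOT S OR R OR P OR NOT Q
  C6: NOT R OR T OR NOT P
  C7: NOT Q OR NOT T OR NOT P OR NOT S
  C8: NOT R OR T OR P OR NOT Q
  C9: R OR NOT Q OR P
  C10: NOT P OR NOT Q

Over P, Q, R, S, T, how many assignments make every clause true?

There are 2^5 = 32 truth assignments over (P, Q, R, S, T).
Split on Q. With Q = true, the clauses containing Q are satisfied and NOT Q drops from the rest; 1 of the 2^4 = 16 assignments to the other variables satisfy what remains.
With Q = false, by the same count on the reduced clause set, 9 assignments work.
(One model: P=F, Q=F, R=F, S=F, T=F.)
Total: 1 + 9 = 10.

10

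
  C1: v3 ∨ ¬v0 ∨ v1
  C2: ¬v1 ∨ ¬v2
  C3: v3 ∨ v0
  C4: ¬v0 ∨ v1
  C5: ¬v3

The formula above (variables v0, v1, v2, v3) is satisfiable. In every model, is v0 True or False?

True

Suppose v0 = False.
Unit clause (v3) forces v3 = True.
Now (¬v3) is unsatisfied and unit — conflict.
So every satisfying assignment has v0 = True.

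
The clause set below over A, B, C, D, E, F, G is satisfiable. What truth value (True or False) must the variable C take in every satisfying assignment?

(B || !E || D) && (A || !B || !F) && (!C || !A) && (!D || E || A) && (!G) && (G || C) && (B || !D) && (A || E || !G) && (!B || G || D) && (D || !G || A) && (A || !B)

Suppose C = false.
(!G) alone gives G = false.
Now (G) is unsatisfied and unit — conflict.
So every satisfying assignment has C = True.

True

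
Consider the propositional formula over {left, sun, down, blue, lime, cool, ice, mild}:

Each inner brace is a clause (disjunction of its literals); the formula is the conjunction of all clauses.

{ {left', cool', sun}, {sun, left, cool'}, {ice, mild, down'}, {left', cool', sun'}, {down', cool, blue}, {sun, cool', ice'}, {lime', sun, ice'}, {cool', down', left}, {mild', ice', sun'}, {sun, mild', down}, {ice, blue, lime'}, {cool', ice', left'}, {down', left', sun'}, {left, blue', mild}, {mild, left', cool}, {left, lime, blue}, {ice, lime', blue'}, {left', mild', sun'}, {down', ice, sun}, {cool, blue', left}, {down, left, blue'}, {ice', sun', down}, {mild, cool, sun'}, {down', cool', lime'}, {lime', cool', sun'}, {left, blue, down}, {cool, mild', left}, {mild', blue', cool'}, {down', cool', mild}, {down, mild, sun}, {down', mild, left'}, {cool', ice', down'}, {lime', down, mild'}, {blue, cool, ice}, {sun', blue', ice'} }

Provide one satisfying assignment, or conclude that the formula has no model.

left=1; sun=0; down=1; blue=1; lime=0; cool=0; ice=1; mild=1

Try left = 1.
Try cool = 0.
Unit clause (mild) forces mild = 1.
Unit clause (sun') forces sun = 0.
Unit clause (down) forces down = 1.
Unit clause (blue) forces blue = 1.
Unit clause (ice) forces ice = 1.
Unit clause (lime') forces lime = 0.
Every clause now holds.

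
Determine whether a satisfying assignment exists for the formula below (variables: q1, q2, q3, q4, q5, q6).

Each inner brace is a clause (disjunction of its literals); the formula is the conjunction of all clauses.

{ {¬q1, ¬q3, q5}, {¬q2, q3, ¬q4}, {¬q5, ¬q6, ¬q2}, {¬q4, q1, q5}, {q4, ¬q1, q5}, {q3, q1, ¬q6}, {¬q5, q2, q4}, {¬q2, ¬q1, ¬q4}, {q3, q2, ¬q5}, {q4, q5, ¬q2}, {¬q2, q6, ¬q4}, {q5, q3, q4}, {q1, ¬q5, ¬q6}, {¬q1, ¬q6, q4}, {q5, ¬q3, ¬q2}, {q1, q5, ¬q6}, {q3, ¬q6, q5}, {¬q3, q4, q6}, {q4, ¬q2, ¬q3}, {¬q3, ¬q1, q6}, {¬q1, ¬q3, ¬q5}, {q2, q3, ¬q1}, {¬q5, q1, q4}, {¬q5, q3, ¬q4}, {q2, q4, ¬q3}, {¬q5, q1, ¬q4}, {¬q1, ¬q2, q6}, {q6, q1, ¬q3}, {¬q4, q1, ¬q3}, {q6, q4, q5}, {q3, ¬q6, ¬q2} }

Suppose q1 = False.
Suppose q4 = False.
From the singleton clause (¬q5), q5 = False.
From the singleton clause (¬q2), q2 = False.
From the singleton clause (q3), q3 = True.
That conflicts with the unit clause (¬q3).
Backtrack on q4: now try q4 = True.
From the singleton clause (q5), q5 = True.
That conflicts with the unit clause (¬q5).
Either choice for q4 ends in contradiction.
Backtrack on q1: now try q1 = True.
Suppose q3 = False.
From the singleton clause (q2), q2 = True.
From the singleton clause (¬q4), q4 = False.
From the singleton clause (q5), q5 = True.
From the singleton clause (¬q6), q6 = False.
That conflicts with the unit clause (q6).
Backtrack on q3: now try q3 = True.
From the singleton clause (q5), q5 = True.
That conflicts with the unit clause (¬q5).
Either choice for q3 ends in contradiction.
Either choice for q1 ends in contradiction.
No assignment satisfies every clause.

No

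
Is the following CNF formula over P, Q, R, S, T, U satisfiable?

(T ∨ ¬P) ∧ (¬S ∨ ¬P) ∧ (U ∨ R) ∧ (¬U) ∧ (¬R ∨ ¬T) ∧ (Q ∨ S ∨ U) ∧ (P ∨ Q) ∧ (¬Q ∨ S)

Yes, satisfiable

Unit clause (¬U) forces U = False.
Unit clause (R) forces R = True.
Unit clause (¬T) forces T = False.
Unit clause (¬P) forces P = False.
Unit clause (Q) forces Q = True.
Unit clause (S) forces S = True.
This assignment satisfies each clause.
A satisfying assignment: P=False,  Q=True,  R=True,  S=True,  T=False,  U=False.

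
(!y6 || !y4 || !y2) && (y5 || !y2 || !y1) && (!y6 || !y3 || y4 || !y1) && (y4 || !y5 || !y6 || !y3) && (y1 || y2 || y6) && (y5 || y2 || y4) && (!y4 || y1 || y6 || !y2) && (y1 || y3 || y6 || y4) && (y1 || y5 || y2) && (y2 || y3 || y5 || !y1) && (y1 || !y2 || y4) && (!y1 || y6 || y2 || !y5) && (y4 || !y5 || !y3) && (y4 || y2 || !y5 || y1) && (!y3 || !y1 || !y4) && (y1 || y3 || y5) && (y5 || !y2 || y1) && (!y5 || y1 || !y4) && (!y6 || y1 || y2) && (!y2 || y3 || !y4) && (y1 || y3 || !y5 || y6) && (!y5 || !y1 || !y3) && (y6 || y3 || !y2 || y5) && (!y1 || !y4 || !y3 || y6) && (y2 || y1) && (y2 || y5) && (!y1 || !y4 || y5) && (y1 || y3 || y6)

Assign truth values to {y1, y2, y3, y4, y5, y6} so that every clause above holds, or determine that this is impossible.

y1 ↦ true,  y2 ↦ false,  y3 ↦ false,  y4 ↦ false,  y5 ↦ true,  y6 ↦ true

Case y2 = false:
The clause (y1) is unit, so y1 = true.
The clause (y5) is unit, so y5 = true.
The clause (y6) is unit, so y6 = true.
The clause (!y3) is unit, so y3 = false.
All clauses hold; y4 can take either value.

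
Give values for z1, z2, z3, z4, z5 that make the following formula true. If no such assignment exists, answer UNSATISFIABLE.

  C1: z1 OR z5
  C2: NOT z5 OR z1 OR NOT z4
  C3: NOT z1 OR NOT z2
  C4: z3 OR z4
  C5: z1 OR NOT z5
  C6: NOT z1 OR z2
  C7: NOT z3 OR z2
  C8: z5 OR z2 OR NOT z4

Branch on z1: set z1 = true.
Unit clause (NOT z2) forces z2 = false.
But (z2) is also a unit clause — contradiction.
So z1 must be the other value — set z1 = false.
Unit clause (z5) forces z5 = true.
But (NOT z5) is also a unit clause — contradiction.
Neither z1 = true nor z1 = false works.

UNSATISFIABLE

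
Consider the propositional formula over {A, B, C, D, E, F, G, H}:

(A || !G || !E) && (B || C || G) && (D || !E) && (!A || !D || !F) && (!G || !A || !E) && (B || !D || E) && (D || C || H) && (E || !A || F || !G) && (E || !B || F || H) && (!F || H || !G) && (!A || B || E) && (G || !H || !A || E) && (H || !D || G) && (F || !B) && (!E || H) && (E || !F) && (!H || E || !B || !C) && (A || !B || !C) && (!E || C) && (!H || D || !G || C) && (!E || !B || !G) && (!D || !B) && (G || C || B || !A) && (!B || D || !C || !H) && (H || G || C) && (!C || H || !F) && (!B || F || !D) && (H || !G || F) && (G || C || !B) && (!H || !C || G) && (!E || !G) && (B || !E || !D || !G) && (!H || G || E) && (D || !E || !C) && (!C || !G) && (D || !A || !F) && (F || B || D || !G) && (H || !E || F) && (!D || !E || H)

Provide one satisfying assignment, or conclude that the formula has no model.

A=false,  B=false,  C=true,  D=false,  E=false,  F=false,  G=false,  H=false

Suppose D = false.
The clause (!E) is unit, so E = false.
The clause (!F) is unit, so F = false.
The clause (!B) is unit, so B = false.
The clause (!A) is unit, so A = false.
The clause (!G) is unit, so G = false.
The clause (C) is unit, so C = true.
The clause (!H) is unit, so H = false.
All clauses are satisfied.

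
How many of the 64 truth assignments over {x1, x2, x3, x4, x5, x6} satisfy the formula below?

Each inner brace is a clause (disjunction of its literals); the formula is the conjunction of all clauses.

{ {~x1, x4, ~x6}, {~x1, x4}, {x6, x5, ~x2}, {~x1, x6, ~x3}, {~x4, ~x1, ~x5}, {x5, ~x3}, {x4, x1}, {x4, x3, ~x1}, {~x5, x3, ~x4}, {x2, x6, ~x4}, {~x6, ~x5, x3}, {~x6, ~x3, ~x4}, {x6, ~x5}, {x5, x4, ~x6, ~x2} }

4

There are 2^6 = 64 truth assignments over (x1, x2, x3, x4, x5, x6).
Split on x6. With x6 = 1, the clauses containing x6 are satisfied and ~x6 drops from the rest; 4 of the 2^5 = 32 assignments to the other variables satisfy what remains.
With x6 = 0, by the same count on the reduced clause set, 0 assignments work.
Total: 4 + 0 = 4.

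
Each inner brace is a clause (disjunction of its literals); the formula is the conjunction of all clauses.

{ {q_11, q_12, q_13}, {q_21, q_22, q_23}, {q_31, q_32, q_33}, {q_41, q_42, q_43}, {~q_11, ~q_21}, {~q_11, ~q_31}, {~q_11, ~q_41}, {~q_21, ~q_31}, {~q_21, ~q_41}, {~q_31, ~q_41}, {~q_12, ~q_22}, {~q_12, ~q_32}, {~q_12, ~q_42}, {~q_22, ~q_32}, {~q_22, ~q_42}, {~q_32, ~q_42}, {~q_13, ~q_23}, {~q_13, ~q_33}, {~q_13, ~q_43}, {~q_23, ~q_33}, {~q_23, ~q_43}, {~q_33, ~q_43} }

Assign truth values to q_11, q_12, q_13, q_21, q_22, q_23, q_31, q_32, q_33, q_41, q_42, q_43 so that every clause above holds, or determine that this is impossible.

UNSATISFIABLE

Try q_11 = 0.
Try q_12 = 1.
Unit clause (~q_22) forces q_22 = 0.
Unit clause (~q_32) forces q_32 = 0.
Unit clause (~q_42) forces q_42 = 0.
Try q_21 = 1.
Unit clause (~q_31) forces q_31 = 0.
Unit clause (q_33) forces q_33 = 1.
Unit clause (~q_41) forces q_41 = 0.
Unit clause (q_43) forces q_43 = 1.
Now (~q_43) is unsatisfied and unit — conflict.
So q_21 must be the other value — set q_21 = 0.
Unit clause (q_23) forces q_23 = 1.
Unit clause (~q_13) forces q_13 = 0.
Unit clause (~q_33) forces q_33 = 0.
Unit clause (q_31) forces q_31 = 1.
Unit clause (~q_41) forces q_41 = 0.
Unit clause (q_43) forces q_43 = 1.
Now (~q_43) is unsatisfied and unit — conflict.
Neither q_21 = 1 nor q_21 = 0 works.
So q_12 must be the other value — set q_12 = 0.
Unit clause (q_13) forces q_13 = 1.
Unit clause (~q_23) forces q_23 = 0.
Unit clause (~q_33) forces q_33 = 0.
Unit clause (~q_43) forces q_43 = 0.
Try q_21 = 1.
Unit clause (~q_31) forces q_31 = 0.
Unit clause (q_32) forces q_32 = 1.
Unit clause (~q_41) forces q_41 = 0.
Unit clause (q_42) forces q_42 = 1.
Now (~q_42) is unsatisfied and unit — conflict.
So q_21 must be the other value — set q_21 = 0.
Unit clause (q_22) forces q_22 = 1.
Unit clause (~q_32) forces q_32 = 0.
Unit clause (q_31) forces q_31 = 1.
Unit clause (~q_41) forces q_41 = 0.
Unit clause (q_42) forces q_42 = 1.
Now (~q_42) is unsatisfied and unit — conflict.
Neither q_21 = 1 nor q_21 = 0 works.
Neither q_12 = 1 nor q_12 = 0 works.
So q_11 must be the other value — set q_11 = 1.
Unit clause (~q_21) forces q_21 = 0.
Unit clause (~q_31) forces q_31 = 0.
Unit clause (~q_41) forces q_41 = 0.
Try q_22 = 1.
Unit clause (~q_12) forces q_12 = 0.
Unit clause (~q_32) forces q_32 = 0.
Unit clause (q_33) forces q_33 = 1.
Unit clause (~q_42) forces q_42 = 0.
Unit clause (q_43) forces q_43 = 1.
Now (~q_43) is unsatisfied and unit — conflict.
So q_22 must be the other value — set q_22 = 0.
Unit clause (q_23) forces q_23 = 1.
Unit clause (~q_13) forces q_13 = 0.
Unit clause (~q_33) forces q_33 = 0.
Unit clause (q_32) forces q_32 = 1.
Unit clause (~q_12) forces q_12 = 0.
Unit clause (~q_42) forces q_42 = 0.
Unit clause (q_43) forces q_43 = 1.
Now (~q_43) is unsatisfied and unit — conflict.
Neither q_22 = 1 nor q_22 = 0 works.
Neither q_11 = 1 nor q_11 = 0 works.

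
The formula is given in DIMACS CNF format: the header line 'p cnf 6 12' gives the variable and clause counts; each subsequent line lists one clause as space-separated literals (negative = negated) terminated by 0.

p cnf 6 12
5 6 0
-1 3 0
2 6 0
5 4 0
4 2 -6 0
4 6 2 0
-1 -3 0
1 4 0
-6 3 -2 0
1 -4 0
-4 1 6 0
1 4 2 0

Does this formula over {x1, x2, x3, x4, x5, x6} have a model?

No

Try x5 = True.
Try x1 = False.
Unit clause (x4) forces x4 = True.
That conflicts with the unit clause (¬x4).
Backtrack on x1: now try x1 = True.
Unit clause (x3) forces x3 = True.
That conflicts with the unit clause (¬x3).
Both values of x1 lead to a conflict.
Backtrack on x5: now try x5 = False.
Unit clause (x6) forces x6 = True.
Unit clause (x4) forces x4 = True.
Unit clause (x1) forces x1 = True.
Unit clause (x3) forces x3 = True.
That conflicts with the unit clause (¬x3).
Both values of x5 lead to a conflict.
No assignment satisfies every clause.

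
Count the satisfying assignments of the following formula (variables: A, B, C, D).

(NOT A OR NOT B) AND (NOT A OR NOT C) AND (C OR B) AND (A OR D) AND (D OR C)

There are 2^4 = 16 truth assignments over (A, B, C, D).
Split on B. With B = true, the clauses containing B are satisfied and NOT B drops from the rest; 2 of the 2^3 = 8 assignments to the other variables satisfy what remains.
With B = false, by the same count on the reduced clause set, 1 assignment works.
Total: 2 + 1 = 3.

3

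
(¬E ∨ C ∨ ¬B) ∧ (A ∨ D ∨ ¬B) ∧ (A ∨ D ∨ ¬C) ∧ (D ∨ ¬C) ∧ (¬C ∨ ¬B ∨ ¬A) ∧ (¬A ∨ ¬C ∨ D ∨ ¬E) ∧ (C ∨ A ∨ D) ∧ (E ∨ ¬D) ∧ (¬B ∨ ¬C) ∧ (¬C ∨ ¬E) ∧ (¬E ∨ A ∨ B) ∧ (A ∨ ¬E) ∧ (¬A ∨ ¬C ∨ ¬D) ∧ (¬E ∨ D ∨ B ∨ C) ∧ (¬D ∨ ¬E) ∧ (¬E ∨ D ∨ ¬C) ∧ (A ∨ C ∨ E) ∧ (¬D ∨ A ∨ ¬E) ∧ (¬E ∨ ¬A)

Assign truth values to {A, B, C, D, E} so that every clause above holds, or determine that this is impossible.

Case D = False:
(¬C) alone gives C = False.
(A) alone gives A = True.
(¬E) alone gives E = False.
No clause remains; B is free.

A ↦ True, B ↦ True, C ↦ False, D ↦ False, E ↦ False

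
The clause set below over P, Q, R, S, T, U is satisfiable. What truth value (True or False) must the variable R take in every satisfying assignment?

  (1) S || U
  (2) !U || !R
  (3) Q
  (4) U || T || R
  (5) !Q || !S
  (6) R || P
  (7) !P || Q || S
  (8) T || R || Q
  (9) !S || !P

Suppose R = true.
The clause (!U) is unit, so U = false.
The clause (S) is unit, so S = true.
The clause (Q) is unit, so Q = true.
But (!Q) is also a unit clause — contradiction.
So every satisfying assignment has R = False.

False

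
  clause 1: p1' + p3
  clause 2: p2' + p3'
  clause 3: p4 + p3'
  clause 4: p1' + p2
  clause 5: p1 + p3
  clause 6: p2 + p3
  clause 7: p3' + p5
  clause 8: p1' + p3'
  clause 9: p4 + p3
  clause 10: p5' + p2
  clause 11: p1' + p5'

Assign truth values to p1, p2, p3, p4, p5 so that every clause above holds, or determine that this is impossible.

Branch on p1: set p1 = 0.
(p3) alone gives p3 = 1.
(p2') alone gives p2 = 0.
(p4) alone gives p4 = 1.
(p5) alone gives p5 = 1.
Now (p5') is unsatisfied and unit — conflict.
That branch fails; take p1 = 1 instead.
(p3) alone gives p3 = 1.
Now (p3') is unsatisfied and unit — conflict.
Both values of p1 lead to a conflict.

UNSATISFIABLE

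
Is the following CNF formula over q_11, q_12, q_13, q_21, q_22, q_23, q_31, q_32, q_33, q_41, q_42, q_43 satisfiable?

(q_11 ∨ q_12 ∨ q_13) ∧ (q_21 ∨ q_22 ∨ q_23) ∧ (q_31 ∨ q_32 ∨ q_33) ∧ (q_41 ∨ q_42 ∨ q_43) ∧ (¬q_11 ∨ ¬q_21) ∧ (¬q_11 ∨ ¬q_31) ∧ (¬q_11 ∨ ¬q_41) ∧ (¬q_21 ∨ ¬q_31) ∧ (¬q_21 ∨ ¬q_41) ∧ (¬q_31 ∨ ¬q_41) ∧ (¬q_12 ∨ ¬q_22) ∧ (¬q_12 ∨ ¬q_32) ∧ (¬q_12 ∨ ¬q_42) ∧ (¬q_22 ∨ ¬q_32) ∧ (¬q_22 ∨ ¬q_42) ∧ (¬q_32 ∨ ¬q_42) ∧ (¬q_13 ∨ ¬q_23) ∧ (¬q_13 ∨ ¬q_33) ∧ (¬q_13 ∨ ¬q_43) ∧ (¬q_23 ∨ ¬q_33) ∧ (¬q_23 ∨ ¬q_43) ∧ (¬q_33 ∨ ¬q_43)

No, unsatisfiable

Case q_11 = False:
Case q_12 = True:
(¬q_22) alone gives q_22 = False.
(¬q_32) alone gives q_32 = False.
(¬q_42) alone gives q_42 = False.
Case q_21 = True:
(¬q_31) alone gives q_31 = False.
(q_33) alone gives q_33 = True.
(¬q_41) alone gives q_41 = False.
(q_43) alone gives q_43 = True.
Now (¬q_43) is unsatisfied and unit — conflict.
Backtrack on q_21: now try q_21 = False.
(q_23) alone gives q_23 = True.
(¬q_13) alone gives q_13 = False.
(¬q_33) alone gives q_33 = False.
(q_31) alone gives q_31 = True.
(¬q_41) alone gives q_41 = False.
(q_43) alone gives q_43 = True.
Now (¬q_43) is unsatisfied and unit — conflict.
Either choice for q_21 ends in contradiction.
Backtrack on q_12: now try q_12 = False.
(q_13) alone gives q_13 = True.
(¬q_23) alone gives q_23 = False.
(¬q_33) alone gives q_33 = False.
(¬q_43) alone gives q_43 = False.
Case q_21 = True:
(¬q_31) alone gives q_31 = False.
(q_32) alone gives q_32 = True.
(¬q_41) alone gives q_41 = False.
(q_42) alone gives q_42 = True.
Now (¬q_42) is unsatisfied and unit — conflict.
Backtrack on q_21: now try q_21 = False.
(q_22) alone gives q_22 = True.
(¬q_32) alone gives q_32 = False.
(q_31) alone gives q_31 = True.
(¬q_41) alone gives q_41 = False.
(q_42) alone gives q_42 = True.
Now (¬q_42) is unsatisfied and unit — conflict.
Either choice for q_21 ends in contradiction.
Either choice for q_12 ends in contradiction.
Backtrack on q_11: now try q_11 = True.
(¬q_21) alone gives q_21 = False.
(¬q_31) alone gives q_31 = False.
(¬q_41) alone gives q_41 = False.
Case q_22 = True:
(¬q_12) alone gives q_12 = False.
(¬q_32) alone gives q_32 = False.
(q_33) alone gives q_33 = True.
(¬q_42) alone gives q_42 = False.
(q_43) alone gives q_43 = True.
Now (¬q_43) is unsatisfied and unit — conflict.
Backtrack on q_22: now try q_22 = False.
(q_23) alone gives q_23 = True.
(¬q_13) alone gives q_13 = False.
(¬q_33) alone gives q_33 = False.
(q_32) alone gives q_32 = True.
(¬q_12) alone gives q_12 = False.
(¬q_42) alone gives q_42 = False.
(q_43) alone gives q_43 = True.
Now (¬q_43) is unsatisfied and unit — conflict.
Either choice for q_22 ends in contradiction.
Either choice for q_11 ends in contradiction.
No assignment satisfies every clause.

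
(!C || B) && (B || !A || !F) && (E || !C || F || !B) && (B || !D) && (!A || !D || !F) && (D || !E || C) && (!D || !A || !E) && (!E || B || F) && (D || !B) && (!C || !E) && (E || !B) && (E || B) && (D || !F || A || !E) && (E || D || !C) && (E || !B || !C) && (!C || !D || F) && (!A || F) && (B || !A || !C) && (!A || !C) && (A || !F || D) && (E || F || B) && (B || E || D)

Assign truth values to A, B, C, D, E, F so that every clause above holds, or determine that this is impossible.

A=false, B=true, C=false, D=true, E=true, F=false

Case C = false:
Case B = true:
Unit clause (D) forces D = true.
Unit clause (E) forces E = true.
Unit clause (!A) forces A = false.
Every clause is now satisfied; F is unconstrained.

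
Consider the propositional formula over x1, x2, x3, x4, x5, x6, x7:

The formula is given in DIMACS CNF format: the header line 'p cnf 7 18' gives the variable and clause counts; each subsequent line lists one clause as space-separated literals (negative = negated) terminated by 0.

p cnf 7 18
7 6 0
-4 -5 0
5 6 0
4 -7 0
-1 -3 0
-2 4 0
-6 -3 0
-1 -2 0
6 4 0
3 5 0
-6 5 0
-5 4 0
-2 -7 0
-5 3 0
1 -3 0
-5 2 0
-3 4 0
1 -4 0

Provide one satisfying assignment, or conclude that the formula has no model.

UNSATISFIABLE

Suppose x7 = True.
The clause (x4) is unit, so x4 = True.
The clause (¬x5) is unit, so x5 = False.
The clause (x6) is unit, so x6 = True.
But (¬x6) is also a unit clause — contradiction.
Backtrack on x7: now try x7 = False.
The clause (x6) is unit, so x6 = True.
The clause (¬x3) is unit, so x3 = False.
The clause (x5) is unit, so x5 = True.
But (¬x5) is also a unit clause — contradiction.
Either choice for x7 ends in contradiction.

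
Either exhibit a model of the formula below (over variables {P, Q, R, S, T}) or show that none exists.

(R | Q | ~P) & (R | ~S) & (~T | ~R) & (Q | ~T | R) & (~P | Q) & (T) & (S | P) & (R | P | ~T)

P ↦ 1, Q ↦ 1, R ↦ 0, S ↦ 0, T ↦ 1

(T) alone gives T = 1.
(~R) alone gives R = 0.
(~S) alone gives S = 0.
(Q) alone gives Q = 1.
(P) alone gives P = 1.
All clauses are satisfied.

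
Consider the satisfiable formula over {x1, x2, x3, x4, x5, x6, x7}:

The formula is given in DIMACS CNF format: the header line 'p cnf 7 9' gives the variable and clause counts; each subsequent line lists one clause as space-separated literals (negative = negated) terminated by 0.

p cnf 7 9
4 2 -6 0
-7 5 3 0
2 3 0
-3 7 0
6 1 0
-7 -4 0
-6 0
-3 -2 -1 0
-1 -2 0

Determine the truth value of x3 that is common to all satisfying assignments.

Suppose x3 = False.
Unit clause (x2) forces x2 = True.
Unit clause (¬x6) forces x6 = False.
Unit clause (x1) forces x1 = True.
But (¬x1) is also a unit clause — contradiction.
So every satisfying assignment has x3 = True.

True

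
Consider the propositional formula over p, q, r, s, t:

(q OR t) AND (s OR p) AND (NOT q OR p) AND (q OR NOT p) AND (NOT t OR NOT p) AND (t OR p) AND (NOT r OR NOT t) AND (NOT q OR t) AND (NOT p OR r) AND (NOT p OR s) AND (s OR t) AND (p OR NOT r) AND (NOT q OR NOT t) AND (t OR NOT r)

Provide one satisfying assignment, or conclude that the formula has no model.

p ↦ false; q ↦ false; r ↦ false; s ↦ true; t ↦ true

Suppose q = false.
The clause (t) is unit, so t = true.
The clause (NOT p) is unit, so p = false.
The clause (s) is unit, so s = true.
The clause (NOT r) is unit, so r = false.
Every clause now holds.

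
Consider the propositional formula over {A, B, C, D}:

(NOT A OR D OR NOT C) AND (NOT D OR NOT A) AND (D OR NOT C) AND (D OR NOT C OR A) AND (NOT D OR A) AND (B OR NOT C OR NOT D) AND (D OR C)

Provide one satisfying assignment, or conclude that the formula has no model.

Branch on D: set D = false.
Unit clause (NOT C) forces C = false.
That conflicts with the unit clause (C).
Backtrack on D: now try D = true.
Unit clause (NOT A) forces A = false.
That conflicts with the unit clause (A).
Neither D = true nor D = false works.

UNSATISFIABLE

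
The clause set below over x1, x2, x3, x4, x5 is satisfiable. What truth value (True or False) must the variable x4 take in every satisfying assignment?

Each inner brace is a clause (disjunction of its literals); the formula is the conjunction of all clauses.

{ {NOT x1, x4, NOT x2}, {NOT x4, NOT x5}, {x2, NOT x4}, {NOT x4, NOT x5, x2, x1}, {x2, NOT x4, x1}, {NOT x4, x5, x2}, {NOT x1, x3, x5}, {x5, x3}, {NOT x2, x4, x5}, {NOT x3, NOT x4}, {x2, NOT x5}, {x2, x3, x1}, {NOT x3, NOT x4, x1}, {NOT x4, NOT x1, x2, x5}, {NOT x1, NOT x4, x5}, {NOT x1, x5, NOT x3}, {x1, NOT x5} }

Suppose x4 = true.
(NOT x5) alone gives x5 = false.
(x2) alone gives x2 = true.
(x3) alone gives x3 = true.
That conflicts with the unit clause (NOT x3).
So every satisfying assignment has x4 = False.

False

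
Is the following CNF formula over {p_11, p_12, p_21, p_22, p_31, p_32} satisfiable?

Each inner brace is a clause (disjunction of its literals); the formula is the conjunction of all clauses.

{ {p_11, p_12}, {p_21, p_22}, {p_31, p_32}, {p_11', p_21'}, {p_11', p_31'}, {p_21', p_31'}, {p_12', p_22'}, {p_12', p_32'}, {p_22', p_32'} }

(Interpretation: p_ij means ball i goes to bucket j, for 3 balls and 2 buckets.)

Branch on p_11: set p_11 = 1.
Unit clause (p_21') forces p_21 = 0.
Unit clause (p_22) forces p_22 = 1.
Unit clause (p_31') forces p_31 = 0.
Unit clause (p_32) forces p_32 = 1.
That conflicts with the unit clause (p_32').
Undo p_11 and try p_11 = 0.
Unit clause (p_12) forces p_12 = 1.
Unit clause (p_22') forces p_22 = 0.
Unit clause (p_21) forces p_21 = 1.
Unit clause (p_31') forces p_31 = 0.
Unit clause (p_32) forces p_32 = 1.
That conflicts with the unit clause (p_32').
Neither p_11 = 1 nor p_11 = 0 works.
No assignment satisfies every clause.

No, unsatisfiable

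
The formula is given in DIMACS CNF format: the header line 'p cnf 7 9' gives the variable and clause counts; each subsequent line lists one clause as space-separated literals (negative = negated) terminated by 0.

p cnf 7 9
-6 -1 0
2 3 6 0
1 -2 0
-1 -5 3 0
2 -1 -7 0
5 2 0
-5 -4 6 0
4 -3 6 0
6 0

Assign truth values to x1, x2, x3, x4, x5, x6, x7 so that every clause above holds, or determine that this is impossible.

x1=False; x2=False; x3=False; x4=False; x5=True; x6=True; x7=True

From the singleton clause (x6), x6 = True.
From the singleton clause (¬x1), x1 = False.
From the singleton clause (¬x2), x2 = False.
From the singleton clause (x5), x5 = True.
Every clause is now satisfied; x3, x4, x7 are unconstrained.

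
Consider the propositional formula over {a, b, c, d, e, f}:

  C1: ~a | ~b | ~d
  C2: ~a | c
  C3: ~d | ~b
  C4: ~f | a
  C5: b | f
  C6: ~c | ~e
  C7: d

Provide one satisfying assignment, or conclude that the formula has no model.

Unit clause (d) forces d = 1.
Unit clause (~b) forces b = 0.
Unit clause (f) forces f = 1.
Unit clause (a) forces a = 1.
Unit clause (c) forces c = 1.
Unit clause (~e) forces e = 0.
All clauses are satisfied.

a=1,  b=0,  c=1,  d=1,  e=0,  f=1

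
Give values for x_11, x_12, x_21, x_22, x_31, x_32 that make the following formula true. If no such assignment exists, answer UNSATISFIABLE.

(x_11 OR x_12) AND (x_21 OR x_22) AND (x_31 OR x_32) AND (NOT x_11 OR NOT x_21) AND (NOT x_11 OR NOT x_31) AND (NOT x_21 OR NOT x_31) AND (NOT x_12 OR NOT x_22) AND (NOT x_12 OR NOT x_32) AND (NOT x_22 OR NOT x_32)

UNSATISFIABLE

Branch on x_11: set x_11 = true.
The clause (NOT x_21) is unit, so x_21 = false.
The clause (x_22) is unit, so x_22 = true.
The clause (NOT x_31) is unit, so x_31 = false.
The clause (x_32) is unit, so x_32 = true.
That conflicts with the unit clause (NOT x_32).
That branch fails; take x_11 = false instead.
The clause (x_12) is unit, so x_12 = true.
The clause (NOT x_22) is unit, so x_22 = false.
The clause (x_21) is unit, so x_21 = true.
The clause (NOT x_31) is unit, so x_31 = false.
The clause (x_32) is unit, so x_32 = true.
That conflicts with the unit clause (NOT x_32).
Neither x_11 = true nor x_11 = false works.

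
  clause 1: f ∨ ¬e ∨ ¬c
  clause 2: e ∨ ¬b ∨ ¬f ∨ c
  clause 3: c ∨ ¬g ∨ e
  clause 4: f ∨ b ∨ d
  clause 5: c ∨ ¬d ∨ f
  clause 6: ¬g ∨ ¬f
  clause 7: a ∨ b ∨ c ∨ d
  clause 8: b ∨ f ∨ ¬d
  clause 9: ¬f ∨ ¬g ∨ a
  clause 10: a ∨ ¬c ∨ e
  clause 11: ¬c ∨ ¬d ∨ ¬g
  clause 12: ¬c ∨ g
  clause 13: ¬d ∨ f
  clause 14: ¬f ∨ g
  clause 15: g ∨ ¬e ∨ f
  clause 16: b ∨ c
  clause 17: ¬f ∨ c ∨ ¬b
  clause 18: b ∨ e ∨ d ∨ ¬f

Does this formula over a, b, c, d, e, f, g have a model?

Satisfiable

Case g = False:
(¬c) alone gives c = False.
(¬f) alone gives f = False.
(¬d) alone gives d = False.
(b) alone gives b = True.
(¬e) alone gives e = False.
No clause remains; a is free.
A satisfying assignment: a=True, b=True, c=False, d=False, e=False, f=False, g=False.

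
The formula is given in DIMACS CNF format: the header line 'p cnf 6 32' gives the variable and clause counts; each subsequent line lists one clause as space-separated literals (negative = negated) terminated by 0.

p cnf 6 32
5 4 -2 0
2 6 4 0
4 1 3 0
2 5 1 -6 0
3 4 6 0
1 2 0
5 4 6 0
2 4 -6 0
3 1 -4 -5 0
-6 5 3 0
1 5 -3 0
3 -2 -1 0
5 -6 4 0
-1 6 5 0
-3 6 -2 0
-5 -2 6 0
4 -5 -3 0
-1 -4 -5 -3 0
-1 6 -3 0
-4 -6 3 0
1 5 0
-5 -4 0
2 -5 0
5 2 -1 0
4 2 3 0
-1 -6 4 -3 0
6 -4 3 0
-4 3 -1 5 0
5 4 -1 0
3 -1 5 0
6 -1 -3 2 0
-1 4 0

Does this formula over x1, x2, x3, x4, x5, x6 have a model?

Satisfiable

Case x1 = True:
(x4) alone gives x4 = True.
(¬x5) alone gives x5 = False.
(x6) alone gives x6 = True.
(x3) alone gives x3 = True.
(x2) alone gives x2 = True.
All clauses are satisfied.
A satisfying assignment: x1: True; x2: True; x3: True; x4: True; x5: False; x6: True.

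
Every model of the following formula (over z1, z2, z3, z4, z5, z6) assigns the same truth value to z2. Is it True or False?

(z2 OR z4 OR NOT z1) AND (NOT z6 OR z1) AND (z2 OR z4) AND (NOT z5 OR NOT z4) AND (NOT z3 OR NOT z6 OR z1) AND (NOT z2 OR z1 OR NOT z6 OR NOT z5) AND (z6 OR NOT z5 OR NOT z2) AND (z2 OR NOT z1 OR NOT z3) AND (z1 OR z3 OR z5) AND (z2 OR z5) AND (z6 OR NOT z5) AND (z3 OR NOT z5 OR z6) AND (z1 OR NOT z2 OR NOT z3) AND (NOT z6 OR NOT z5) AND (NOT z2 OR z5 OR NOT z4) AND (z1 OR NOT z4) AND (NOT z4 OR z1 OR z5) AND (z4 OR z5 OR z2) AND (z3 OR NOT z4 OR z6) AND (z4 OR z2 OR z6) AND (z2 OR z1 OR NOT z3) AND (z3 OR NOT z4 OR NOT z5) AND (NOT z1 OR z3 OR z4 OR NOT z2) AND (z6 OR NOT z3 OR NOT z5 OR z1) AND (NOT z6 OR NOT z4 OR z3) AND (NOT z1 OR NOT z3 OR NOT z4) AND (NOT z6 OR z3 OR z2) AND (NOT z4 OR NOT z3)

True

Suppose z2 = false.
Unit clause (z4) forces z4 = true.
Unit clause (NOT z5) forces z5 = false.
That conflicts with the unit clause (z5).
So every satisfying assignment has z2 = True.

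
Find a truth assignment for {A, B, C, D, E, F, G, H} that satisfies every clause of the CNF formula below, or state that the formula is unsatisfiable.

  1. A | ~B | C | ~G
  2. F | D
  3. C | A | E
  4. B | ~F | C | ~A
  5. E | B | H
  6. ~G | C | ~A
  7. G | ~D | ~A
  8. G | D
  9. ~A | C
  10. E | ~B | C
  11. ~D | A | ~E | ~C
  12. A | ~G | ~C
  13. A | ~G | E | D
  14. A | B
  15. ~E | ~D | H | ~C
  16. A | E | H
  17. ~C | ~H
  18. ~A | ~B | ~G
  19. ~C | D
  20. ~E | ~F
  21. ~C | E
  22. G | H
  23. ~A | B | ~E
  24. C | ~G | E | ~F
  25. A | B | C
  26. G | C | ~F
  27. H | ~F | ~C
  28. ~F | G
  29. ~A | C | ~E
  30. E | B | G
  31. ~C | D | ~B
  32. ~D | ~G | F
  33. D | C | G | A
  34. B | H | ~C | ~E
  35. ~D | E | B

Case F = 0:
The clause (D) is unit, so D = 1.
The clause (~G) is unit, so G = 0.
The clause (~A) is unit, so A = 0.
The clause (B) is unit, so B = 1.
The clause (H) is unit, so H = 1.
The clause (~C) is unit, so C = 0.
The clause (E) is unit, so E = 1.
This assignment satisfies each clause.

A=0; B=1; C=0; D=1; E=1; F=0; G=0; H=1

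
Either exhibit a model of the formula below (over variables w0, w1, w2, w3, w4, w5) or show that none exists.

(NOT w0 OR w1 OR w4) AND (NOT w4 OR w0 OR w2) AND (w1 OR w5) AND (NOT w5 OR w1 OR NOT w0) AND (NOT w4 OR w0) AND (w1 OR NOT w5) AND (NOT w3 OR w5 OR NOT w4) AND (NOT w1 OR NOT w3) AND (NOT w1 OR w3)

Try w1 = true.
(NOT w3) alone gives w3 = false.
But (w3) is also a unit clause — contradiction.
Undo w1 and try w1 = false.
(w5) alone gives w5 = true.
But (NOT w5) is also a unit clause — contradiction.
Both values of w1 lead to a conflict.

UNSATISFIABLE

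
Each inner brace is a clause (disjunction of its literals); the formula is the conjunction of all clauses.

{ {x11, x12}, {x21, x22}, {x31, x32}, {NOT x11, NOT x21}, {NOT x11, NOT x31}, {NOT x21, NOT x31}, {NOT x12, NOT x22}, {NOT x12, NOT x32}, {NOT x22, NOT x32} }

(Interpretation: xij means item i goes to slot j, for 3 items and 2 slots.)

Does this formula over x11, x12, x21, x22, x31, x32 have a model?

Suppose x11 = true.
The clause (NOT x21) is unit, so x21 = false.
The clause (x22) is unit, so x22 = true.
The clause (NOT x31) is unit, so x31 = false.
The clause (x32) is unit, so x32 = true.
Now (NOT x32) is unsatisfied and unit — conflict.
That branch fails; take x11 = false instead.
The clause (x12) is unit, so x12 = true.
The clause (NOT x22) is unit, so x22 = false.
The clause (x21) is unit, so x21 = true.
The clause (NOT x31) is unit, so x31 = false.
The clause (x32) is unit, so x32 = true.
Now (NOT x32) is unsatisfied and unit — conflict.
Either choice for x11 ends in contradiction.
No assignment satisfies every clause.

No, unsatisfiable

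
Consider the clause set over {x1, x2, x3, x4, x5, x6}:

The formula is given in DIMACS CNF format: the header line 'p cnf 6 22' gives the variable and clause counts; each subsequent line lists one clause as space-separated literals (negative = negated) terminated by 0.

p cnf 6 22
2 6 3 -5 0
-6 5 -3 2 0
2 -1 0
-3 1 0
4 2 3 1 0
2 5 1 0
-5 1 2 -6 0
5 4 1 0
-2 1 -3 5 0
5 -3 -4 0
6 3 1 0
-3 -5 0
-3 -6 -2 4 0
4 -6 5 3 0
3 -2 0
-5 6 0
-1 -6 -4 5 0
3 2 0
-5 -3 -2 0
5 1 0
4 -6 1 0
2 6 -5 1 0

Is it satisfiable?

Yes, satisfiable

Case x2 = True:
(x3) alone gives x3 = True.
(x1) alone gives x1 = True.
(¬x5) alone gives x5 = False.
(¬x4) alone gives x4 = False.
(¬x6) alone gives x6 = False.
This assignment satisfies each clause.
A satisfying assignment: x1: True,  x2: True,  x3: True,  x4: False,  x5: False,  x6: False.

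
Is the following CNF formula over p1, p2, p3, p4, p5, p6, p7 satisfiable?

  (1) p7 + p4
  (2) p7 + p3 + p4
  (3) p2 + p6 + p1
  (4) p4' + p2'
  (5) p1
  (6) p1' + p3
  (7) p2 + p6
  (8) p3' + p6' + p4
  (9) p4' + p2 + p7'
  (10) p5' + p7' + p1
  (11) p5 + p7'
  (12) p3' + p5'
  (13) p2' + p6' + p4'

The clause (p1) is unit, so p1 = 1.
The clause (p3) is unit, so p3 = 1.
The clause (p5') is unit, so p5 = 0.
The clause (p7') is unit, so p7 = 0.
The clause (p4) is unit, so p4 = 1.
The clause (p2') is unit, so p2 = 0.
The clause (p6) is unit, so p6 = 1.
All clauses are satisfied.
A satisfying assignment: p1: 1; p2: 0; p3: 1; p4: 1; p5: 0; p6: 1; p7: 0.

Yes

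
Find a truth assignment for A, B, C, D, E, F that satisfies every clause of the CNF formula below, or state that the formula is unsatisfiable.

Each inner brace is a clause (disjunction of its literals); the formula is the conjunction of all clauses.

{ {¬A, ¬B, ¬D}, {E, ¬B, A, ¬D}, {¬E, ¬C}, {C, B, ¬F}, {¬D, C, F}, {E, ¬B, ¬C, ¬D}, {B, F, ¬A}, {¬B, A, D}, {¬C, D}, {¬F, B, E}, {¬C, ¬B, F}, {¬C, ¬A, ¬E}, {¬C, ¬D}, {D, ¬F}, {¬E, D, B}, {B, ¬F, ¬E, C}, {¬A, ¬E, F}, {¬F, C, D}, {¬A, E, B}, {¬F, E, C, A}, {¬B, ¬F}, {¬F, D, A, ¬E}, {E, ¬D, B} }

A ↦ True; B ↦ True; C ↦ False; D ↦ False; E ↦ False; F ↦ False

Branch on E: set E = False.
Branch on C: set C = False.
Branch on B: set B = True.
(¬F) alone gives F = False.
(¬D) alone gives D = False.
(A) alone gives A = True.
This assignment satisfies each clause.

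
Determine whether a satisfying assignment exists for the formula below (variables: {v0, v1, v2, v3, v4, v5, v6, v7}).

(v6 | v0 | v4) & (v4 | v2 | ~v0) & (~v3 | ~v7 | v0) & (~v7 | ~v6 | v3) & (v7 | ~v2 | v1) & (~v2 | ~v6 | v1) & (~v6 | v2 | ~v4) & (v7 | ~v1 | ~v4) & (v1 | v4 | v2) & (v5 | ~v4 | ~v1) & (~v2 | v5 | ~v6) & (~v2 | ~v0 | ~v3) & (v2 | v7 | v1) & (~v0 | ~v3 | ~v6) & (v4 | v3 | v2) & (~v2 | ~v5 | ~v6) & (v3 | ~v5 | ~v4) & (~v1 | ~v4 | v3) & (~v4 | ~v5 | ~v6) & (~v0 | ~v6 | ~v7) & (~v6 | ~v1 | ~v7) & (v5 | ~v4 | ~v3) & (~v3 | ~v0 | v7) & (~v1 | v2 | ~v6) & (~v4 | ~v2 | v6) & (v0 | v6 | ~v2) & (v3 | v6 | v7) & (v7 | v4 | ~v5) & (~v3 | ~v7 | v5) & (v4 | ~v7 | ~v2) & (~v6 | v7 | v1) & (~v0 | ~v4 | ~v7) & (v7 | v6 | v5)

Yes, satisfiable

Branch on v6: set v6 = 0.
Branch on v0: set v0 = 0.
Unit clause (v4) forces v4 = 1.
Unit clause (~v2) forces v2 = 0.
Branch on v3: set v3 = 0.
Unit clause (~v5) forces v5 = 0.
Unit clause (~v1) forces v1 = 0.
Unit clause (v7) forces v7 = 1.
Every clause now holds.
A satisfying assignment: v0=0, v1=0, v2=0, v3=0, v4=1, v5=0, v6=0, v7=1.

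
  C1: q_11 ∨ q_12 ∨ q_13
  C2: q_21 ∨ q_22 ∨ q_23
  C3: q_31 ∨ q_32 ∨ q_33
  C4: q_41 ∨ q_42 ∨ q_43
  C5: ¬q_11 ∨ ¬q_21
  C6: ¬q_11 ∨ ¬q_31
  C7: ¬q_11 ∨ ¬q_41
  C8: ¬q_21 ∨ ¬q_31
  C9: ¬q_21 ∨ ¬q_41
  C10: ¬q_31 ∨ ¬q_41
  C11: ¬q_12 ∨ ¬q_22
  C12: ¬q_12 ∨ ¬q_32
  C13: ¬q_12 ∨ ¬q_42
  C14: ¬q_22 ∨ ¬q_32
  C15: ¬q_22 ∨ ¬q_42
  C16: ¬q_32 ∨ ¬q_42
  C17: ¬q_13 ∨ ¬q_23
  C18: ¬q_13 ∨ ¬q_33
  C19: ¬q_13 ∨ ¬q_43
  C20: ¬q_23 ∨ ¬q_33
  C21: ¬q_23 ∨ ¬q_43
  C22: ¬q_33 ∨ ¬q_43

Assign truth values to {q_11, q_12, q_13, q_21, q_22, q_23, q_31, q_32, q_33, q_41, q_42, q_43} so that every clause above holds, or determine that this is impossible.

Branch on q_11: set q_11 = False.
Branch on q_12: set q_12 = True.
From the singleton clause (¬q_22), q_22 = False.
From the singleton clause (¬q_32), q_32 = False.
From the singleton clause (¬q_42), q_42 = False.
Branch on q_21: set q_21 = True.
From the singleton clause (¬q_31), q_31 = False.
From the singleton clause (q_33), q_33 = True.
From the singleton clause (¬q_41), q_41 = False.
From the singleton clause (q_43), q_43 = True.
That conflicts with the unit clause (¬q_43).
So q_21 must be the other value — set q_21 = False.
From the singleton clause (q_23), q_23 = True.
From the singleton clause (¬q_13), q_13 = False.
From the singleton clause (¬q_33), q_33 = False.
From the singleton clause (q_31), q_31 = True.
From the singleton clause (¬q_41), q_41 = False.
From the singleton clause (q_43), q_43 = True.
That conflicts with the unit clause (¬q_43).
Both values of q_21 lead to a conflict.
So q_12 must be the other value — set q_12 = False.
From the singleton clause (q_13), q_13 = True.
From the singleton clause (¬q_23), q_23 = False.
From the singleton clause (¬q_33), q_33 = False.
From the singleton clause (¬q_43), q_43 = False.
Branch on q_21: set q_21 = True.
From the singleton clause (¬q_31), q_31 = False.
From the singleton clause (q_32), q_32 = True.
From the singleton clause (¬q_41), q_41 = False.
From the singleton clause (q_42), q_42 = True.
That conflicts with the unit clause (¬q_42).
So q_21 must be the other value — set q_21 = False.
From the singleton clause (q_22), q_22 = True.
From the singleton clause (¬q_32), q_32 = False.
From the singleton clause (q_31), q_31 = True.
From the singleton clause (¬q_41), q_41 = False.
From the singleton clause (q_42), q_42 = True.
That conflicts with the unit clause (¬q_42).
Both values of q_21 lead to a conflict.
Both values of q_12 lead to a conflict.
So q_11 must be the other value — set q_11 = True.
From the singleton clause (¬q_21), q_21 = False.
From the singleton clause (¬q_31), q_31 = False.
From the singleton clause (¬q_41), q_41 = False.
Branch on q_22: set q_22 = True.
From the singleton clause (¬q_12), q_12 = False.
From the singleton clause (¬q_32), q_32 = False.
From the singleton clause (q_33), q_33 = True.
From the singleton clause (¬q_42), q_42 = False.
From the singleton clause (q_43), q_43 = True.
That conflicts with the unit clause (¬q_43).
So q_22 must be the other value — set q_22 = False.
From the singleton clause (q_23), q_23 = True.
From the singleton clause (¬q_13), q_13 = False.
From the singleton clause (¬q_33), q_33 = False.
From the singleton clause (q_32), q_32 = True.
From the singleton clause (¬q_12), q_12 = False.
From the singleton clause (¬q_42), q_42 = False.
From the singleton clause (q_43), q_43 = True.
That conflicts with the unit clause (¬q_43).
Both values of q_22 lead to a conflict.
Both values of q_11 lead to a conflict.

UNSATISFIABLE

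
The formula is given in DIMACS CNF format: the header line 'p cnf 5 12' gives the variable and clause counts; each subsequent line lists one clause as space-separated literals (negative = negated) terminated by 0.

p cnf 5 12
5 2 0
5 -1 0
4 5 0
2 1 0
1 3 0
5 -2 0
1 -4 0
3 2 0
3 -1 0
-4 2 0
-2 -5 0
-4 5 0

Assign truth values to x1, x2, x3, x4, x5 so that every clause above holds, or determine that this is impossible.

x1: True; x2: False; x3: True; x4: False; x5: True

Case x5 = True:
(¬x2) alone gives x2 = False.
(x1) alone gives x1 = True.
(x3) alone gives x3 = True.
(¬x4) alone gives x4 = False.
This assignment satisfies each clause.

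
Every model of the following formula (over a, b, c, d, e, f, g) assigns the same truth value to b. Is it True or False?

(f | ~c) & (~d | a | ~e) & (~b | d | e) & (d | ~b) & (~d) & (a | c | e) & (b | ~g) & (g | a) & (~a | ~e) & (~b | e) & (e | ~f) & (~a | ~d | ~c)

Suppose b = 1.
(d) alone gives d = 1.
Now (~d) is unsatisfied and unit — conflict.
So every satisfying assignment has b = False.

False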